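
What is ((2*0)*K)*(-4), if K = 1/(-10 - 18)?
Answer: 0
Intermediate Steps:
K = -1/28 (K = 1/(-28) = -1/28 ≈ -0.035714)
((2*0)*K)*(-4) = ((2*0)*(-1/28))*(-4) = (0*(-1/28))*(-4) = 0*(-4) = 0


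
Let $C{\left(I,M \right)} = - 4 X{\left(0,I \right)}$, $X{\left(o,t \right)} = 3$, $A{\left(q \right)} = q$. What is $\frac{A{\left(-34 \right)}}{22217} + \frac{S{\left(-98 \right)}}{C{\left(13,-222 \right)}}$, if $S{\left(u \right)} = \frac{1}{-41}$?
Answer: $\frac{5489}{10930764} \approx 0.00050216$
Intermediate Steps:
$S{\left(u \right)} = - \frac{1}{41}$
$C{\left(I,M \right)} = -12$ ($C{\left(I,M \right)} = \left(-4\right) 3 = -12$)
$\frac{A{\left(-34 \right)}}{22217} + \frac{S{\left(-98 \right)}}{C{\left(13,-222 \right)}} = - \frac{34}{22217} - \frac{1}{41 \left(-12\right)} = \left(-34\right) \frac{1}{22217} - - \frac{1}{492} = - \frac{34}{22217} + \frac{1}{492} = \frac{5489}{10930764}$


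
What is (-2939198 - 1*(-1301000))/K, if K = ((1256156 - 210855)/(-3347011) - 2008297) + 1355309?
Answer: 5483066726178/2185559064169 ≈ 2.5088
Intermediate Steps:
K = -2185559064169/3347011 (K = (1045301*(-1/3347011) - 2008297) + 1355309 = (-1045301/3347011 - 2008297) + 1355309 = -6721793195568/3347011 + 1355309 = -2185559064169/3347011 ≈ -6.5299e+5)
(-2939198 - 1*(-1301000))/K = (-2939198 - 1*(-1301000))/(-2185559064169/3347011) = (-2939198 + 1301000)*(-3347011/2185559064169) = -1638198*(-3347011/2185559064169) = 5483066726178/2185559064169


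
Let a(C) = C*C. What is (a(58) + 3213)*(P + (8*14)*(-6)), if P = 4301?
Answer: 23867933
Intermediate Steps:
a(C) = C**2
(a(58) + 3213)*(P + (8*14)*(-6)) = (58**2 + 3213)*(4301 + (8*14)*(-6)) = (3364 + 3213)*(4301 + 112*(-6)) = 6577*(4301 - 672) = 6577*3629 = 23867933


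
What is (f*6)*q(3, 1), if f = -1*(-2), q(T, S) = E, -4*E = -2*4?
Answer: 24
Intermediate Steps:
E = 2 (E = -(-1)*4/2 = -¼*(-8) = 2)
q(T, S) = 2
f = 2
(f*6)*q(3, 1) = (2*6)*2 = 12*2 = 24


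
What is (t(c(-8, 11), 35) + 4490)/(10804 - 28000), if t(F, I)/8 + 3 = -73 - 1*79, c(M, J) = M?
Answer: -1625/8598 ≈ -0.18900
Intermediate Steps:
t(F, I) = -1240 (t(F, I) = -24 + 8*(-73 - 1*79) = -24 + 8*(-73 - 79) = -24 + 8*(-152) = -24 - 1216 = -1240)
(t(c(-8, 11), 35) + 4490)/(10804 - 28000) = (-1240 + 4490)/(10804 - 28000) = 3250/(-17196) = 3250*(-1/17196) = -1625/8598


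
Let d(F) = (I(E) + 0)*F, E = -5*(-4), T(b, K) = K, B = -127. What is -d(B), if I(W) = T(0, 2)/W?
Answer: 127/10 ≈ 12.700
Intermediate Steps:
E = 20
I(W) = 2/W
d(F) = F/10 (d(F) = (2/20 + 0)*F = (2*(1/20) + 0)*F = (⅒ + 0)*F = F/10)
-d(B) = -(-127)/10 = -1*(-127/10) = 127/10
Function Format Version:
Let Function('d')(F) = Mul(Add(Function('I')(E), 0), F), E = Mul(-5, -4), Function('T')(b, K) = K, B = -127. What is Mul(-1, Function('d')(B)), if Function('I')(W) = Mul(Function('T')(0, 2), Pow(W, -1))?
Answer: Rational(127, 10) ≈ 12.700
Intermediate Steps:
E = 20
Function('I')(W) = Mul(2, Pow(W, -1))
Function('d')(F) = Mul(Rational(1, 10), F) (Function('d')(F) = Mul(Add(Mul(2, Pow(20, -1)), 0), F) = Mul(Add(Mul(2, Rational(1, 20)), 0), F) = Mul(Add(Rational(1, 10), 0), F) = Mul(Rational(1, 10), F))
Mul(-1, Function('d')(B)) = Mul(-1, Mul(Rational(1, 10), -127)) = Mul(-1, Rational(-127, 10)) = Rational(127, 10)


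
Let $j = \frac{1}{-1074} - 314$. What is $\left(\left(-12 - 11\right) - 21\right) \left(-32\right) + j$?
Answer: $\frac{1174955}{1074} \approx 1094.0$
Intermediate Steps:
$j = - \frac{337237}{1074}$ ($j = - \frac{1}{1074} - 314 = - \frac{337237}{1074} \approx -314.0$)
$\left(\left(-12 - 11\right) - 21\right) \left(-32\right) + j = \left(\left(-12 - 11\right) - 21\right) \left(-32\right) - \frac{337237}{1074} = \left(-23 - 21\right) \left(-32\right) - \frac{337237}{1074} = \left(-44\right) \left(-32\right) - \frac{337237}{1074} = 1408 - \frac{337237}{1074} = \frac{1174955}{1074}$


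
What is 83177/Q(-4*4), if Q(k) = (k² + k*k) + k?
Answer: 83177/496 ≈ 167.70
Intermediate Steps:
Q(k) = k + 2*k² (Q(k) = (k² + k²) + k = 2*k² + k = k + 2*k²)
83177/Q(-4*4) = 83177/(((-4*4)*(1 + 2*(-4*4)))) = 83177/((-16*(1 + 2*(-16)))) = 83177/((-16*(1 - 32))) = 83177/((-16*(-31))) = 83177/496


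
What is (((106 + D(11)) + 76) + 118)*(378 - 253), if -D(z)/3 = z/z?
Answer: 37125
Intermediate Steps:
D(z) = -3 (D(z) = -3*z/z = -3*1 = -3)
(((106 + D(11)) + 76) + 118)*(378 - 253) = (((106 - 3) + 76) + 118)*(378 - 253) = ((103 + 76) + 118)*125 = (179 + 118)*125 = 297*125 = 37125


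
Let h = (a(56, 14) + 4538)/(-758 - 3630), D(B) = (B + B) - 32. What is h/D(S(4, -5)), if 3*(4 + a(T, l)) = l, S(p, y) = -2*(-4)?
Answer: 851/13164 ≈ 0.064646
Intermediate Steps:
S(p, y) = 8
a(T, l) = -4 + l/3
D(B) = -32 + 2*B (D(B) = 2*B - 32 = -32 + 2*B)
h = -3404/3291 (h = ((-4 + (1/3)*14) + 4538)/(-758 - 3630) = ((-4 + 14/3) + 4538)/(-4388) = (2/3 + 4538)*(-1/4388) = (13616/3)*(-1/4388) = -3404/3291 ≈ -1.0343)
h/D(S(4, -5)) = -3404/(3291*(-32 + 2*8)) = -3404/(3291*(-32 + 16)) = -3404/3291/(-16) = -3404/3291*(-1/16) = 851/13164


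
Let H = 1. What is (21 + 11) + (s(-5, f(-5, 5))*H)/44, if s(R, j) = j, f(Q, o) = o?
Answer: 1413/44 ≈ 32.114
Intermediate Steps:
(21 + 11) + (s(-5, f(-5, 5))*H)/44 = (21 + 11) + (5*1)/44 = 32 + 5*(1/44) = 32 + 5/44 = 1413/44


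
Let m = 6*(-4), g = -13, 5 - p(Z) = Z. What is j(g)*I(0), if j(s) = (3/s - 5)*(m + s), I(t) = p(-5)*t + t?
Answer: 0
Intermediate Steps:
p(Z) = 5 - Z
I(t) = 11*t (I(t) = (5 - 1*(-5))*t + t = (5 + 5)*t + t = 10*t + t = 11*t)
m = -24
j(s) = (-24 + s)*(-5 + 3/s) (j(s) = (3/s - 5)*(-24 + s) = (-5 + 3/s)*(-24 + s) = (-24 + s)*(-5 + 3/s))
j(g)*I(0) = (123 - 72/(-13) - 5*(-13))*(11*0) = (123 - 72*(-1/13) + 65)*0 = (123 + 72/13 + 65)*0 = (2516/13)*0 = 0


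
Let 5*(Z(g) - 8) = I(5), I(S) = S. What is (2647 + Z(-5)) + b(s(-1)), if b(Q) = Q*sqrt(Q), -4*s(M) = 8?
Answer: 2656 - 2*I*sqrt(2) ≈ 2656.0 - 2.8284*I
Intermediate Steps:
s(M) = -2 (s(M) = -1/4*8 = -2)
b(Q) = Q**(3/2)
Z(g) = 9 (Z(g) = 8 + (1/5)*5 = 8 + 1 = 9)
(2647 + Z(-5)) + b(s(-1)) = (2647 + 9) + (-2)**(3/2) = 2656 - 2*I*sqrt(2)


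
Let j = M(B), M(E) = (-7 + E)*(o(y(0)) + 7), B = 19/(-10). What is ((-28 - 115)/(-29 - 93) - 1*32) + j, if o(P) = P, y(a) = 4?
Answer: -39262/305 ≈ -128.73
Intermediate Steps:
B = -19/10 (B = 19*(-⅒) = -19/10 ≈ -1.9000)
M(E) = -77 + 11*E (M(E) = (-7 + E)*(4 + 7) = (-7 + E)*11 = -77 + 11*E)
j = -979/10 (j = -77 + 11*(-19/10) = -77 - 209/10 = -979/10 ≈ -97.900)
((-28 - 115)/(-29 - 93) - 1*32) + j = ((-28 - 115)/(-29 - 93) - 1*32) - 979/10 = (-143/(-122) - 32) - 979/10 = (-143*(-1/122) - 32) - 979/10 = (143/122 - 32) - 979/10 = -3761/122 - 979/10 = -39262/305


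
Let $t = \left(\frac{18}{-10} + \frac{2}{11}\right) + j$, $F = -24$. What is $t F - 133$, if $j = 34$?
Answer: $- \frac{50059}{55} \approx -910.16$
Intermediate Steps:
$t = \frac{1781}{55}$ ($t = \left(\frac{18}{-10} + \frac{2}{11}\right) + 34 = \left(18 \left(- \frac{1}{10}\right) + 2 \cdot \frac{1}{11}\right) + 34 = \left(- \frac{9}{5} + \frac{2}{11}\right) + 34 = - \frac{89}{55} + 34 = \frac{1781}{55} \approx 32.382$)
$t F - 133 = \frac{1781}{55} \left(-24\right) - 133 = - \frac{42744}{55} - 133 = - \frac{50059}{55}$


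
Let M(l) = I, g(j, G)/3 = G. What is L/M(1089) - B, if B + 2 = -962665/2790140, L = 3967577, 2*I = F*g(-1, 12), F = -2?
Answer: -276746493619/2511126 ≈ -1.1021e+5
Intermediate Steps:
g(j, G) = 3*G
I = -36 (I = (-6*12)/2 = (-2*36)/2 = (½)*(-72) = -36)
M(l) = -36
B = -1308589/558028 (B = -2 - 962665/2790140 = -2 - 962665*1/2790140 = -2 - 192533/558028 = -1308589/558028 ≈ -2.3450)
L/M(1089) - B = 3967577/(-36) - 1*(-1308589/558028) = 3967577*(-1/36) + 1308589/558028 = -3967577/36 + 1308589/558028 = -276746493619/2511126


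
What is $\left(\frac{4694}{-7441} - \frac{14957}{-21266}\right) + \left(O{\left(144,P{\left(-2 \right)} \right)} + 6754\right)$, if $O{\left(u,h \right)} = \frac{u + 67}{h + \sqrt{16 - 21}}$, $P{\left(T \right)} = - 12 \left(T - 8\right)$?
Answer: $\frac{439988230425843}{65127188798} - \frac{211 i \sqrt{5}}{14405} \approx 6755.8 - 0.032753 i$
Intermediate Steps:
$P{\left(T \right)} = 96 - 12 T$ ($P{\left(T \right)} = - 12 \left(-8 + T\right) = 96 - 12 T$)
$O{\left(u,h \right)} = \frac{67 + u}{h + i \sqrt{5}}$ ($O{\left(u,h \right)} = \frac{67 + u}{h + \sqrt{-5}} = \frac{67 + u}{h + i \sqrt{5}}$)
$\left(\frac{4694}{-7441} - \frac{14957}{-21266}\right) + \left(O{\left(144,P{\left(-2 \right)} \right)} + 6754\right) = \left(\frac{4694}{-7441} - \frac{14957}{-21266}\right) + \left(\frac{67 + 144}{\left(96 - -24\right) + i \sqrt{5}} + 6754\right) = \left(4694 \left(- \frac{1}{7441}\right) - - \frac{14957}{21266}\right) + \left(\frac{1}{\left(96 + 24\right) + i \sqrt{5}} \cdot 211 + 6754\right) = \left(- \frac{4694}{7441} + \frac{14957}{21266}\right) + \left(\frac{1}{120 + i \sqrt{5}} \cdot 211 + 6754\right) = \frac{1638919}{22605758} + \left(\frac{211}{120 + i \sqrt{5}} + 6754\right) = \frac{1638919}{22605758} + \left(6754 + \frac{211}{120 + i \sqrt{5}}\right) = \frac{152680928451}{22605758} + \frac{211}{120 + i \sqrt{5}}$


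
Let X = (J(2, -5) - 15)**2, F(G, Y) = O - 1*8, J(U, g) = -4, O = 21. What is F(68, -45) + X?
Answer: 374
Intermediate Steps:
F(G, Y) = 13 (F(G, Y) = 21 - 1*8 = 21 - 8 = 13)
X = 361 (X = (-4 - 15)**2 = (-19)**2 = 361)
F(68, -45) + X = 13 + 361 = 374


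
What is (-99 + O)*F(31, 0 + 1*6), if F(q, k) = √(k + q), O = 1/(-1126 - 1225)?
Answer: -232750*√37/2351 ≈ -602.20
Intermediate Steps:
O = -1/2351 (O = 1/(-2351) = -1/2351 ≈ -0.00042535)
(-99 + O)*F(31, 0 + 1*6) = (-99 - 1/2351)*√((0 + 1*6) + 31) = -232750*√((0 + 6) + 31)/2351 = -232750*√(6 + 31)/2351 = -232750*√37/2351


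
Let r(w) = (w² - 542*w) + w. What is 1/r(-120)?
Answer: 1/79320 ≈ 1.2607e-5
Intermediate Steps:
r(w) = w² - 541*w
1/r(-120) = 1/(-120*(-541 - 120)) = 1/(-120*(-661)) = 1/79320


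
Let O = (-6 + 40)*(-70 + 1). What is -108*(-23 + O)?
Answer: 255852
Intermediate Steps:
O = -2346 (O = 34*(-69) = -2346)
-108*(-23 + O) = -108*(-23 - 2346) = -108*(-2369) = 255852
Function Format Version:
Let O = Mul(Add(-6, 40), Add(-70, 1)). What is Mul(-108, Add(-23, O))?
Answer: 255852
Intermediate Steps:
O = -2346 (O = Mul(34, -69) = -2346)
Mul(-108, Add(-23, O)) = Mul(-108, Add(-23, -2346)) = Mul(-108, -2369) = 255852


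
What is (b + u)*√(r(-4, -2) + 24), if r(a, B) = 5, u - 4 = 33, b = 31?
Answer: 68*√29 ≈ 366.19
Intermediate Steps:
u = 37 (u = 4 + 33 = 37)
(b + u)*√(r(-4, -2) + 24) = (31 + 37)*√(5 + 24) = 68*√29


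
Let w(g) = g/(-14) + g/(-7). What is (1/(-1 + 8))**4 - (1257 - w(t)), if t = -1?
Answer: -6035083/4802 ≈ -1256.8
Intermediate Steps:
w(g) = -3*g/14 (w(g) = g*(-1/14) + g*(-1/7) = -g/14 - g/7 = -3*g/14)
(1/(-1 + 8))**4 - (1257 - w(t)) = (1/(-1 + 8))**4 - (1257 - (-3)*(-1)/14) = (1/7)**4 - (1257 - 1*3/14) = (1/7)**4 - (1257 - 3/14) = 1/2401 - 1*17595/14 = 1/2401 - 17595/14 = -6035083/4802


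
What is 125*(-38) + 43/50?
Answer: -237457/50 ≈ -4749.1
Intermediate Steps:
125*(-38) + 43/50 = -4750 + 43*(1/50) = -4750 + 43/50 = -237457/50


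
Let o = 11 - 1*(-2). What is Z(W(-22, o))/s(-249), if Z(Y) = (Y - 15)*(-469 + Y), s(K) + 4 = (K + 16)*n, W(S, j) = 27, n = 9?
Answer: 5304/2101 ≈ 2.5245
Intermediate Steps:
o = 13 (o = 11 + 2 = 13)
s(K) = 140 + 9*K (s(K) = -4 + (K + 16)*9 = -4 + (16 + K)*9 = -4 + (144 + 9*K) = 140 + 9*K)
Z(Y) = (-469 + Y)*(-15 + Y) (Z(Y) = (-15 + Y)*(-469 + Y) = (-469 + Y)*(-15 + Y))
Z(W(-22, o))/s(-249) = (7035 + 27**2 - 484*27)/(140 + 9*(-249)) = (7035 + 729 - 13068)/(140 - 2241) = -5304/(-2101) = -5304*(-1/2101) = 5304/2101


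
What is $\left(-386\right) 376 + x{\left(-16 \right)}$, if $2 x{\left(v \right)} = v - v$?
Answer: $-145136$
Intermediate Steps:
$x{\left(v \right)} = 0$ ($x{\left(v \right)} = \frac{v - v}{2} = \frac{1}{2} \cdot 0 = 0$)
$\left(-386\right) 376 + x{\left(-16 \right)} = \left(-386\right) 376 + 0 = -145136 + 0 = -145136$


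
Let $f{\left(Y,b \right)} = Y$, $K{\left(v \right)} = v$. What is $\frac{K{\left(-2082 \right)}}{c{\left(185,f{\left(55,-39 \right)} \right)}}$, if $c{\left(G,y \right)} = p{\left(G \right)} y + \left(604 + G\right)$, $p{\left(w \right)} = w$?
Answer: $- \frac{1041}{5482} \approx -0.18989$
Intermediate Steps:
$c{\left(G,y \right)} = 604 + G + G y$ ($c{\left(G,y \right)} = G y + \left(604 + G\right) = 604 + G + G y$)
$\frac{K{\left(-2082 \right)}}{c{\left(185,f{\left(55,-39 \right)} \right)}} = - \frac{2082}{604 + 185 + 185 \cdot 55} = - \frac{2082}{604 + 185 + 10175} = - \frac{2082}{10964} = \left(-2082\right) \frac{1}{10964} = - \frac{1041}{5482}$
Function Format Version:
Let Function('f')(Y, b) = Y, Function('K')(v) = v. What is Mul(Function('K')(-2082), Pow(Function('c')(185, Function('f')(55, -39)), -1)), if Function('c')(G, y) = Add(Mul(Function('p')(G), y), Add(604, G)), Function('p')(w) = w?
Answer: Rational(-1041, 5482) ≈ -0.18989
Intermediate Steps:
Function('c')(G, y) = Add(604, G, Mul(G, y)) (Function('c')(G, y) = Add(Mul(G, y), Add(604, G)) = Add(604, G, Mul(G, y)))
Mul(Function('K')(-2082), Pow(Function('c')(185, Function('f')(55, -39)), -1)) = Mul(-2082, Pow(Add(604, 185, Mul(185, 55)), -1)) = Mul(-2082, Pow(Add(604, 185, 10175), -1)) = Mul(-2082, Pow(10964, -1)) = Mul(-2082, Rational(1, 10964)) = Rational(-1041, 5482)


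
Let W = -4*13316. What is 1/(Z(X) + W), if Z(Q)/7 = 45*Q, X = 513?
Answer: 1/108331 ≈ 9.2310e-6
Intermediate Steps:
W = -53264
Z(Q) = 315*Q (Z(Q) = 7*(45*Q) = 315*Q)
1/(Z(X) + W) = 1/(315*513 - 53264) = 1/(161595 - 53264) = 1/108331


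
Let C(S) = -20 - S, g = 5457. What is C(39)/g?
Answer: -59/5457 ≈ -0.010812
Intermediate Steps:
C(39)/g = (-20 - 1*39)/5457 = (-20 - 39)*(1/5457) = -59*1/5457 = -59/5457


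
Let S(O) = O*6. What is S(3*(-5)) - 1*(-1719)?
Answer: 1629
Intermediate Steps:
S(O) = 6*O
S(3*(-5)) - 1*(-1719) = 6*(3*(-5)) - 1*(-1719) = 6*(-15) + 1719 = -90 + 1719 = 1629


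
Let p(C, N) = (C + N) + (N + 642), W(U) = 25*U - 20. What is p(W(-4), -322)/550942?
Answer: -61/275471 ≈ -0.00022144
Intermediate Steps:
W(U) = -20 + 25*U
p(C, N) = 642 + C + 2*N (p(C, N) = (C + N) + (642 + N) = 642 + C + 2*N)
p(W(-4), -322)/550942 = (642 + (-20 + 25*(-4)) + 2*(-322))/550942 = (642 + (-20 - 100) - 644)*(1/550942) = (642 - 120 - 644)*(1/550942) = -122*1/550942 = -61/275471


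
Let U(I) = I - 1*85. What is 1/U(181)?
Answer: 1/96 ≈ 0.010417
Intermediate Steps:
U(I) = -85 + I (U(I) = I - 85 = -85 + I)
1/U(181) = 1/(-85 + 181) = 1/96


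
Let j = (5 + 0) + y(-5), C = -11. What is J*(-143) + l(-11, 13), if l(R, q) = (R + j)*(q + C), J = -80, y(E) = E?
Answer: 11418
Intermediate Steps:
j = 0 (j = (5 + 0) - 5 = 5 - 5 = 0)
l(R, q) = R*(-11 + q) (l(R, q) = (R + 0)*(q - 11) = R*(-11 + q))
J*(-143) + l(-11, 13) = -80*(-143) - 11*(-11 + 13) = 11440 - 11*2 = 11440 - 22 = 11418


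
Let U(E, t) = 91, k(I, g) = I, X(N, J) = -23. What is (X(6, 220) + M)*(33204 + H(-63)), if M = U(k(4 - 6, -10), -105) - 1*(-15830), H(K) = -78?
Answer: 526637148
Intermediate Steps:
M = 15921 (M = 91 - 1*(-15830) = 91 + 15830 = 15921)
(X(6, 220) + M)*(33204 + H(-63)) = (-23 + 15921)*(33204 - 78) = 15898*33126 = 526637148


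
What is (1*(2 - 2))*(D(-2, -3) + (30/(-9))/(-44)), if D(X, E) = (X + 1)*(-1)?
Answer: 0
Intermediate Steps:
D(X, E) = -1 - X (D(X, E) = (1 + X)*(-1) = -1 - X)
(1*(2 - 2))*(D(-2, -3) + (30/(-9))/(-44)) = (1*(2 - 2))*((-1 - 1*(-2)) + (30/(-9))/(-44)) = (1*0)*((-1 + 2) + (30*(-⅑))*(-1/44)) = 0*(1 - 10/3*(-1/44)) = 0*(1 + 5/66) = 0*(71/66) = 0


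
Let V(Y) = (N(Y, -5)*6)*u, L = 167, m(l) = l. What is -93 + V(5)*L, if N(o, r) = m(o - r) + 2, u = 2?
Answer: 23955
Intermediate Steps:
N(o, r) = 2 + o - r (N(o, r) = (o - r) + 2 = 2 + o - r)
V(Y) = 84 + 12*Y (V(Y) = ((2 + Y - 1*(-5))*6)*2 = ((2 + Y + 5)*6)*2 = ((7 + Y)*6)*2 = (42 + 6*Y)*2 = 84 + 12*Y)
-93 + V(5)*L = -93 + (84 + 12*5)*167 = -93 + (84 + 60)*167 = -93 + 144*167 = -93 + 24048 = 23955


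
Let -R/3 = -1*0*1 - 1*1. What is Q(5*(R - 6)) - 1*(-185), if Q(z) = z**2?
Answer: 410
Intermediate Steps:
R = 3 (R = -3*(-1*0*1 - 1*1) = -3*(0*1 - 1) = -3*(0 - 1) = -3*(-1) = 3)
Q(5*(R - 6)) - 1*(-185) = (5*(3 - 6))**2 - 1*(-185) = (5*(-3))**2 + 185 = (-15)**2 + 185 = 225 + 185 = 410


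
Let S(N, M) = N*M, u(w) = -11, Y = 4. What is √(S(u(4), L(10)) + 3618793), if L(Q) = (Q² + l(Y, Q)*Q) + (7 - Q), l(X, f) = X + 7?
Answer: 2*√904129 ≈ 1901.7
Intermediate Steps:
l(X, f) = 7 + X
L(Q) = 7 + Q² + 10*Q (L(Q) = (Q² + (7 + 4)*Q) + (7 - Q) = (Q² + 11*Q) + (7 - Q) = 7 + Q² + 10*Q)
S(N, M) = M*N
√(S(u(4), L(10)) + 3618793) = √((7 + 10² + 10*10)*(-11) + 3618793) = √((7 + 100 + 100)*(-11) + 3618793) = √(207*(-11) + 3618793) = √(-2277 + 3618793) = √3616516 = 2*√904129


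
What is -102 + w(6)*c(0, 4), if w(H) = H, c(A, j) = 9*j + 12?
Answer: 186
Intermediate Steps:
c(A, j) = 12 + 9*j
-102 + w(6)*c(0, 4) = -102 + 6*(12 + 9*4) = -102 + 6*(12 + 36) = -102 + 6*48 = -102 + 288 = 186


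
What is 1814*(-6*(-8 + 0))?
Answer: 87072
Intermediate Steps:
1814*(-6*(-8 + 0)) = 1814*(-6*(-8)) = 1814*48 = 87072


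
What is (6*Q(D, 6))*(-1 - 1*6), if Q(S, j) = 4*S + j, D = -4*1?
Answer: 420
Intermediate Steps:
D = -4
Q(S, j) = j + 4*S
(6*Q(D, 6))*(-1 - 1*6) = (6*(6 + 4*(-4)))*(-1 - 1*6) = (6*(6 - 16))*(-1 - 6) = (6*(-10))*(-7) = -60*(-7) = 420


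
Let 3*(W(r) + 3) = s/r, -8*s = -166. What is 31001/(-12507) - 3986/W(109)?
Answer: 65088520975/48039387 ≈ 1354.9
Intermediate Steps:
s = 83/4 (s = -⅛*(-166) = 83/4 ≈ 20.750)
W(r) = -3 + 83/(12*r) (W(r) = -3 + (83/(4*r))/3 = -3 + 83/(12*r))
31001/(-12507) - 3986/W(109) = 31001/(-12507) - 3986/(-3 + (83/12)/109) = 31001*(-1/12507) - 3986/(-3 + (83/12)*(1/109)) = -31001/12507 - 3986/(-3 + 83/1308) = -31001/12507 - 3986/(-3841/1308) = -31001/12507 - 3986*(-1308/3841) = -31001/12507 + 5213688/3841 = 65088520975/48039387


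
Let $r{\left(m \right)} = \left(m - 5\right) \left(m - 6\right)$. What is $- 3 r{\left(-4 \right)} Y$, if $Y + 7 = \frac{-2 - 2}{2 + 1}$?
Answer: $2250$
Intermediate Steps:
$r{\left(m \right)} = \left(-6 + m\right) \left(-5 + m\right)$ ($r{\left(m \right)} = \left(-5 + m\right) \left(m - 6\right) = \left(-5 + m\right) \left(-6 + m\right) = \left(-6 + m\right) \left(-5 + m\right)$)
$Y = - \frac{25}{3}$ ($Y = -7 + \frac{-2 - 2}{2 + 1} = -7 - \frac{4}{3} = - \frac{25}{3} \approx -8.3333$)
$- 3 r{\left(-4 \right)} Y = - 3 \left(30 + \left(-4\right)^{2} - -44\right) \left(- \frac{25}{3}\right) = - 3 \left(30 + 16 + 44\right) \left(- \frac{25}{3}\right) = \left(-3\right) 90 \left(- \frac{25}{3}\right) = \left(-270\right) \left(- \frac{25}{3}\right) = 2250$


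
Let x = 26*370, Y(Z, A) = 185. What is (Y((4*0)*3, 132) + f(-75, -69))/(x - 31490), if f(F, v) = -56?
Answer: -43/7290 ≈ -0.0058985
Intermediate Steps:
x = 9620
(Y((4*0)*3, 132) + f(-75, -69))/(x - 31490) = (185 - 56)/(9620 - 31490) = 129/(-21870) = 129*(-1/21870) = -43/7290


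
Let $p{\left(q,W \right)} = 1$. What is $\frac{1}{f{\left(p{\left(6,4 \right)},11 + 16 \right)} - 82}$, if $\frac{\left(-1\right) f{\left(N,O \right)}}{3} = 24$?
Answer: $- \frac{1}{154} \approx -0.0064935$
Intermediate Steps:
$f{\left(N,O \right)} = -72$ ($f{\left(N,O \right)} = \left(-3\right) 24 = -72$)
$\frac{1}{f{\left(p{\left(6,4 \right)},11 + 16 \right)} - 82} = \frac{1}{-72 - 82} = \frac{1}{-154} = - \frac{1}{154}$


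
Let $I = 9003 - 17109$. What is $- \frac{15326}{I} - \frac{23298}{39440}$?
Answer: $\frac{103900963}{79925160} \approx 1.3$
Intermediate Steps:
$I = -8106$ ($I = 9003 - 17109 = -8106$)
$- \frac{15326}{I} - \frac{23298}{39440} = - \frac{15326}{-8106} - \frac{23298}{39440} = \left(-15326\right) \left(- \frac{1}{8106}\right) - \frac{11649}{19720} = \frac{7663}{4053} - \frac{11649}{19720} = \frac{103900963}{79925160}$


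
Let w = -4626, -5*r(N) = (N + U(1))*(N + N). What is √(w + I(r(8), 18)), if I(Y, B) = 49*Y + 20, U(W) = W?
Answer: 7*I*√3070/5 ≈ 77.571*I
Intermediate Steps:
r(N) = -2*N*(1 + N)/5 (r(N) = -(N + 1)*(N + N)/5 = -(1 + N)*2*N/5 = -2*N*(1 + N)/5)
I(Y, B) = 20 + 49*Y
√(w + I(r(8), 18)) = √(-4626 + (20 + 49*(-⅖*8*(1 + 8)))) = √(-4626 + (20 + 49*(-⅖*8*9))) = √(-4626 + (20 + 49*(-144/5))) = √(-4626 + (20 - 7056/5)) = √(-4626 - 6956/5) = √(-30086/5) = 7*I*√3070/5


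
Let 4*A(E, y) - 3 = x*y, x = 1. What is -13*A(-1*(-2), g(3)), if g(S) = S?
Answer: -39/2 ≈ -19.500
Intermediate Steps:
A(E, y) = ¾ + y/4 (A(E, y) = ¾ + (1*y)/4 = ¾ + y/4)
-13*A(-1*(-2), g(3)) = -13*(¾ + (¼)*3) = -13*(¾ + ¾) = -13*3/2 = -39/2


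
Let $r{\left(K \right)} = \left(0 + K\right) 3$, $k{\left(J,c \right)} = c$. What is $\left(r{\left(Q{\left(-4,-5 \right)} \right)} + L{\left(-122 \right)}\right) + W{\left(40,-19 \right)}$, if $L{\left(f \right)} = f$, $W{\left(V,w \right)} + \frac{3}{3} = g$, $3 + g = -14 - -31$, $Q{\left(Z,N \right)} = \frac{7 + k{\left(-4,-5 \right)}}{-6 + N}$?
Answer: $- \frac{1205}{11} \approx -109.55$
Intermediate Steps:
$Q{\left(Z,N \right)} = \frac{2}{-6 + N}$ ($Q{\left(Z,N \right)} = \frac{7 - 5}{-6 + N} = \frac{2}{-6 + N}$)
$g = 14$ ($g = -3 - -17 = -3 + \left(-14 + 31\right) = -3 + 17 = 14$)
$W{\left(V,w \right)} = 13$ ($W{\left(V,w \right)} = -1 + 14 = 13$)
$r{\left(K \right)} = 3 K$ ($r{\left(K \right)} = K 3 = 3 K$)
$\left(r{\left(Q{\left(-4,-5 \right)} \right)} + L{\left(-122 \right)}\right) + W{\left(40,-19 \right)} = \left(3 \frac{2}{-6 - 5} - 122\right) + 13 = \left(3 \frac{2}{-11} - 122\right) + 13 = \left(3 \cdot 2 \left(- \frac{1}{11}\right) - 122\right) + 13 = \left(3 \left(- \frac{2}{11}\right) - 122\right) + 13 = \left(- \frac{6}{11} - 122\right) + 13 = - \frac{1348}{11} + 13 = - \frac{1205}{11}$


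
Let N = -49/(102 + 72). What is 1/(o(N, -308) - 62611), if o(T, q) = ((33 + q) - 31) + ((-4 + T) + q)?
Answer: -174/11001895 ≈ -1.5815e-5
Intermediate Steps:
N = -49/174 ≈ -0.28161
o(T, q) = -2 + T + 2*q (o(T, q) = (2 + q) + (-4 + T + q) = -2 + T + 2*q)
1/(o(N, -308) - 62611) = 1/((-2 - 49/174 + 2*(-308)) - 62611) = 1/((-2 - 49/174 - 616) - 62611) = 1/(-107581/174 - 62611) = 1/(-11001895/174) = -174/11001895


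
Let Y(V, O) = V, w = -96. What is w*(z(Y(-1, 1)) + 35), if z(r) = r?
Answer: -3264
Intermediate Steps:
w*(z(Y(-1, 1)) + 35) = -96*(-1 + 35) = -96*34 = -3264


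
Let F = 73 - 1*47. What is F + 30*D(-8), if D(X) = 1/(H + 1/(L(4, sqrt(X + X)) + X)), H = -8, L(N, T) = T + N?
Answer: 47138/2113 + 120*I/2113 ≈ 22.309 + 0.056791*I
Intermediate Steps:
L(N, T) = N + T
F = 26 (F = 73 - 47 = 26)
D(X) = 1/(-8 + 1/(4 + X + sqrt(2)*sqrt(X))) (D(X) = 1/(-8 + 1/((4 + sqrt(X + X)) + X)) = 1/(-8 + 1/((4 + sqrt(2*X)) + X)) = 1/(-8 + 1/((4 + sqrt(2)*sqrt(X)) + X)) = 1/(-8 + 1/(4 + X + sqrt(2)*sqrt(X))))
F + 30*D(-8) = 26 + 30*((-4 - 1*(-8) - sqrt(2)*sqrt(-8))/(31 + 8*(-8) + 8*sqrt(2)*sqrt(-8))) = 26 + 30*((-4 + 8 - sqrt(2)*2*I*sqrt(2))/(31 - 64 + 8*sqrt(2)*(2*I*sqrt(2)))) = 26 + 30*((-4 + 8 - 4*I)/(31 - 64 + 32*I)) = 26 + 30*((4 - 4*I)/(-33 + 32*I)) = 26 + 30*(((-33 - 32*I)/2113)*(4 - 4*I)) = 26 + 30*((-33 - 32*I)*(4 - 4*I)/2113) = 26 + 30*(-33 - 32*I)*(4 - 4*I)/2113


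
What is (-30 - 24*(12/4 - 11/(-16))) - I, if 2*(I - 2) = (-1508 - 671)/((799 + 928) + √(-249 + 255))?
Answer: -357512455/2982523 - 2179*√6/5965046 ≈ -119.87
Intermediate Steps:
I = 2 - 2179/(2*(1727 + √6)) (I = 2 + ((-1508 - 671)/((799 + 928) + √(-249 + 255)))/2 = 2 + (-2179/(1727 + √6))/2 = 2 - 2179/(2*(1727 + √6)) ≈ 1.3700)
(-30 - 24*(12/4 - 11/(-16))) - I = (-30 - 24*(12/4 - 11/(-16))) - (8166959/5965046 + 2179*√6/5965046) = (-30 - 24*(12*(¼) - 11*(-1/16))) + (-8166959/5965046 - 2179*√6/5965046) = (-30 - 24*(3 + 11/16)) + (-8166959/5965046 - 2179*√6/5965046) = (-30 - 24*59/16) + (-8166959/5965046 - 2179*√6/5965046) = (-30 - 177/2) + (-8166959/5965046 - 2179*√6/5965046) = -237/2 + (-8166959/5965046 - 2179*√6/5965046) = -357512455/2982523 - 2179*√6/5965046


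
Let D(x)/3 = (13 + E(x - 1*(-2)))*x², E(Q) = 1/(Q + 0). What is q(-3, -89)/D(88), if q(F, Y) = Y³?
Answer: -10574535/4534112 ≈ -2.3322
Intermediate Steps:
E(Q) = 1/Q
D(x) = 3*x²*(13 + 1/(2 + x)) (D(x) = 3*((13 + 1/(x - 1*(-2)))*x²) = 3*((13 + 1/(x + 2))*x²) = 3*((13 + 1/(2 + x))*x²) = 3*(x²*(13 + 1/(2 + x))) = 3*x²*(13 + 1/(2 + x)))
q(-3, -89)/D(88) = (-89)³/((88²*(81 + 39*88)/(2 + 88))) = -704969*45/(3872*(81 + 3432)) = -704969/(7744*(1/90)*3513) = -704969/4534112/15 = -704969*15/4534112 = -10574535/4534112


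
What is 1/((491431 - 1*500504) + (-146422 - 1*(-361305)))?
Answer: 1/205810 ≈ 4.8588e-6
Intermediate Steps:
1/((491431 - 1*500504) + (-146422 - 1*(-361305))) = 1/((491431 - 500504) + (-146422 + 361305)) = 1/(-9073 + 214883) = 1/205810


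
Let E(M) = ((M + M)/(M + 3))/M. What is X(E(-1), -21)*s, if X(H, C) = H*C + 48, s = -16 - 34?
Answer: -1350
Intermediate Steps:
E(M) = 2/(3 + M) (E(M) = ((2*M)/(3 + M))/M = (2*M/(3 + M))/M = 2/(3 + M))
s = -50
X(H, C) = 48 + C*H (X(H, C) = C*H + 48 = 48 + C*H)
X(E(-1), -21)*s = (48 - 42/(3 - 1))*(-50) = (48 - 42/2)*(-50) = (48 - 21*1)*(-50) = (48 - 21)*(-50) = 27*(-50) = -1350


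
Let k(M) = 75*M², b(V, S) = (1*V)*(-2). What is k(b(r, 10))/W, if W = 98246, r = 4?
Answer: 2400/49123 ≈ 0.048857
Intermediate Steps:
b(V, S) = -2*V (b(V, S) = V*(-2) = -2*V)
k(b(r, 10))/W = (75*(-2*4)²)/98246 = (75*(-8)²)*(1/98246) = (75*64)*(1/98246) = 4800*(1/98246) = 2400/49123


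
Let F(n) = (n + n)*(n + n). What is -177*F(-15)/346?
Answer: -79650/173 ≈ -460.40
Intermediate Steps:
F(n) = 4*n² (F(n) = (2*n)*(2*n) = 4*n²)
-177*F(-15)/346 = -177*4*(-15)²/346 = -177*4*225/346 = -159300/346 = -177*450/173 = -79650/173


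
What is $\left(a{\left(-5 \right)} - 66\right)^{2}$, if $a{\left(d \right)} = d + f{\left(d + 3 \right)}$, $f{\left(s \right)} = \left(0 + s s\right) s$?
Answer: $6241$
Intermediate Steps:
$f{\left(s \right)} = s^{3}$ ($f{\left(s \right)} = \left(0 + s^{2}\right) s = s^{2} s = s^{3}$)
$a{\left(d \right)} = d + \left(3 + d\right)^{3}$ ($a{\left(d \right)} = d + \left(d + 3\right)^{3} = d + \left(3 + d\right)^{3}$)
$\left(a{\left(-5 \right)} - 66\right)^{2} = \left(\left(-5 + \left(3 - 5\right)^{3}\right) - 66\right)^{2} = \left(\left(-5 + \left(-2\right)^{3}\right) - 66\right)^{2} = \left(\left(-5 - 8\right) - 66\right)^{2} = \left(-13 - 66\right)^{2} = \left(-79\right)^{2} = 6241$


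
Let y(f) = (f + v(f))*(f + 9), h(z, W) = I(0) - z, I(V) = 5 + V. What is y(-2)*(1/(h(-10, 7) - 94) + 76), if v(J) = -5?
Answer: -294147/79 ≈ -3723.4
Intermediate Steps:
h(z, W) = 5 - z (h(z, W) = (5 + 0) - z = 5 - z)
y(f) = (-5 + f)*(9 + f) (y(f) = (f - 5)*(f + 9) = (-5 + f)*(9 + f))
y(-2)*(1/(h(-10, 7) - 94) + 76) = (-45 + (-2)² + 4*(-2))*(1/((5 - 1*(-10)) - 94) + 76) = (-45 + 4 - 8)*(1/((5 + 10) - 94) + 76) = -49*(1/(15 - 94) + 76) = -49*(1/(-79) + 76) = -49*(-1/79 + 76) = -49*6003/79 = -294147/79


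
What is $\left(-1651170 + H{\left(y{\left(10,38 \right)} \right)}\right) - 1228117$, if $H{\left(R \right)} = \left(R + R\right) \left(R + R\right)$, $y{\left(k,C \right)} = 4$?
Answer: $-2879223$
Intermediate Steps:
$H{\left(R \right)} = 4 R^{2}$ ($H{\left(R \right)} = 2 R 2 R = 4 R^{2}$)
$\left(-1651170 + H{\left(y{\left(10,38 \right)} \right)}\right) - 1228117 = \left(-1651170 + 4 \cdot 4^{2}\right) - 1228117 = \left(-1651170 + 4 \cdot 16\right) - 1228117 = \left(-1651170 + 64\right) - 1228117 = -1651106 - 1228117 = -2879223$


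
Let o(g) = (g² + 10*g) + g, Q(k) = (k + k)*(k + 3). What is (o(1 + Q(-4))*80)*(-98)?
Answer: -1411200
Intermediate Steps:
Q(k) = 2*k*(3 + k) (Q(k) = (2*k)*(3 + k) = 2*k*(3 + k))
o(g) = g² + 11*g
(o(1 + Q(-4))*80)*(-98) = (((1 + 2*(-4)*(3 - 4))*(11 + (1 + 2*(-4)*(3 - 4))))*80)*(-98) = (((1 + 2*(-4)*(-1))*(11 + (1 + 2*(-4)*(-1))))*80)*(-98) = (((1 + 8)*(11 + (1 + 8)))*80)*(-98) = ((9*(11 + 9))*80)*(-98) = ((9*20)*80)*(-98) = (180*80)*(-98) = 14400*(-98) = -1411200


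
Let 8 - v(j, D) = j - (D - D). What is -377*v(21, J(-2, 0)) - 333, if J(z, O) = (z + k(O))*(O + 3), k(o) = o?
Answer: 4568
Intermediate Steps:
J(z, O) = (3 + O)*(O + z) (J(z, O) = (z + O)*(O + 3) = (O + z)*(3 + O) = (3 + O)*(O + z))
v(j, D) = 8 - j (v(j, D) = 8 - (j - (D - D)) = 8 - (j - 1*0) = 8 - (j + 0) = 8 - j)
-377*v(21, J(-2, 0)) - 333 = -377*(8 - 1*21) - 333 = -377*(8 - 21) - 333 = -377*(-13) - 333 = 4901 - 333 = 4568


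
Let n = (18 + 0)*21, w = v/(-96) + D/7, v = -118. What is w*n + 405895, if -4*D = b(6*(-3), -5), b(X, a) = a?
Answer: 3251417/8 ≈ 4.0643e+5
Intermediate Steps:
D = 5/4 (D = -¼*(-5) = 5/4 ≈ 1.2500)
w = 473/336 (w = -118/(-96) + (5/4)/7 = -118*(-1/96) + (5/4)*(⅐) = 59/48 + 5/28 = 473/336 ≈ 1.4077)
n = 378 (n = 18*21 = 378)
w*n + 405895 = (473/336)*378 + 405895 = 4257/8 + 405895 = 3251417/8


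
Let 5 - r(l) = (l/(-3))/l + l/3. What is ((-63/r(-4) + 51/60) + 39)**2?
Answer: 23104/25 ≈ 924.16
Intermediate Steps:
r(l) = 16/3 - l/3 (r(l) = 5 - ((l/(-3))/l + l/3) = 5 - ((l*(-1/3))/l + l*(1/3)) = 5 - ((-l/3)/l + l/3) = 5 - (-1/3 + l/3) = 5 + (1/3 - l/3) = 16/3 - l/3)
((-63/r(-4) + 51/60) + 39)**2 = ((-63/(16/3 - 1/3*(-4)) + 51/60) + 39)**2 = ((-63/(16/3 + 4/3) + 51*(1/60)) + 39)**2 = ((-63/20/3 + 17/20) + 39)**2 = ((-63*3/20 + 17/20) + 39)**2 = ((-189/20 + 17/20) + 39)**2 = (-43/5 + 39)**2 = (152/5)**2 = 23104/25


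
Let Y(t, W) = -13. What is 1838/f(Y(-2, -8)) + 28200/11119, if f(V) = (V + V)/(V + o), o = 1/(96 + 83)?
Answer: 23833529086/25873913 ≈ 921.14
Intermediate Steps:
o = 1/179 ≈ 0.0055866
f(V) = 2*V/(1/179 + V) (f(V) = (V + V)/(V + 1/179) = (2*V)/(1/179 + V) = 2*V/(1/179 + V))
1838/f(Y(-2, -8)) + 28200/11119 = 1838/((358*(-13)/(1 + 179*(-13)))) + 28200/11119 = 1838/((358*(-13)/(1 - 2327))) + 28200*(1/11119) = 1838/((358*(-13)/(-2326))) + 28200/11119 = 1838/((358*(-13)*(-1/2326))) + 28200/11119 = 1838/(2327/1163) + 28200/11119 = 1838*(1163/2327) + 28200/11119 = 2137594/2327 + 28200/11119 = 23833529086/25873913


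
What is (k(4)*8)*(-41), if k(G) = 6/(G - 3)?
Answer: -1968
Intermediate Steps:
k(G) = 6/(-3 + G)
(k(4)*8)*(-41) = ((6/(-3 + 4))*8)*(-41) = ((6/1)*8)*(-41) = ((6*1)*8)*(-41) = (6*8)*(-41) = 48*(-41) = -1968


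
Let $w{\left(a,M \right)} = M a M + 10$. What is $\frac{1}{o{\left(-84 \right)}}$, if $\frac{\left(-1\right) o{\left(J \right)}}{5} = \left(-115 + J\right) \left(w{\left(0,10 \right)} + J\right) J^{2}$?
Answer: $- \frac{1}{519533280} \approx -1.9248 \cdot 10^{-9}$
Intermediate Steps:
$w{\left(a,M \right)} = 10 + a M^{2}$ ($w{\left(a,M \right)} = a M^{2} + 10 = 10 + a M^{2}$)
$o{\left(J \right)} = - 5 J^{2} \left(-115 + J\right) \left(10 + J\right)$ ($o{\left(J \right)} = - 5 \left(-115 + J\right) \left(\left(10 + 0 \cdot 10^{2}\right) + J\right) J^{2} = - 5 \left(-115 + J\right) \left(\left(10 + 0 \cdot 100\right) + J\right) J^{2} = - 5 \left(-115 + J\right) \left(\left(10 + 0\right) + J\right) J^{2} = - 5 \left(-115 + J\right) \left(10 + J\right) J^{2} = - 5 J^{2} \left(-115 + J\right) \left(10 + J\right)$)
$\frac{1}{o{\left(-84 \right)}} = \frac{1}{5 \left(-84\right)^{2} \left(1150 - \left(-84\right)^{2} + 105 \left(-84\right)\right)} = \frac{1}{5 \cdot 7056 \left(1150 - 7056 - 8820\right)} = \frac{1}{5 \cdot 7056 \left(-14726\right)} = \frac{1}{-519533280} = - \frac{1}{519533280}$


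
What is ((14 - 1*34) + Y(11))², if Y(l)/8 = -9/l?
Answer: 85264/121 ≈ 704.66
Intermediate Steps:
Y(l) = -72/l (Y(l) = 8*(-9/l) = -72/l)
((14 - 1*34) + Y(11))² = ((14 - 1*34) - 72/11)² = ((14 - 34) - 72*1/11)² = (-20 - 72/11)² = (-292/11)² = 85264/121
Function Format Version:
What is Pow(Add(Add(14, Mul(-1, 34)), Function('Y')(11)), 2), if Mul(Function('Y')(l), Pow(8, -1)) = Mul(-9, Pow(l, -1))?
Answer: Rational(85264, 121) ≈ 704.66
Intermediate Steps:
Function('Y')(l) = Mul(-72, Pow(l, -1)) (Function('Y')(l) = Mul(8, Mul(-9, Pow(l, -1))) = Mul(-72, Pow(l, -1)))
Pow(Add(Add(14, Mul(-1, 34)), Function('Y')(11)), 2) = Pow(Add(Add(14, Mul(-1, 34)), Mul(-72, Pow(11, -1))), 2) = Pow(Add(Add(14, -34), Mul(-72, Rational(1, 11))), 2) = Pow(Add(-20, Rational(-72, 11)), 2) = Pow(Rational(-292, 11), 2) = Rational(85264, 121)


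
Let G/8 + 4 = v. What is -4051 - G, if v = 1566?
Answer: -16547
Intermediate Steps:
G = 12496 (G = -32 + 8*1566 = -32 + 12528 = 12496)
-4051 - G = -4051 - 1*12496 = -4051 - 12496 = -16547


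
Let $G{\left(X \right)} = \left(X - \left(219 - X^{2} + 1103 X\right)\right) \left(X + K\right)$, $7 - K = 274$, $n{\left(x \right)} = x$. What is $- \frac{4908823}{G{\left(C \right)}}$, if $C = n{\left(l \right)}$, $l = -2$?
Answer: $\frac{4908823}{535041} \approx 9.1747$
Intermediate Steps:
$C = -2$
$K = -267$ ($K = 7 - 274 = -267$)
$G{\left(X \right)} = \left(-267 + X\right) \left(-219 + X^{2} - 1102 X\right)$ ($G{\left(X \right)} = \left(X - \left(219 - X^{2} + 1103 X\right)\right) \left(X - 267\right) = \left(X - \left(219 - X^{2} + 1103 X\right)\right) \left(-267 + X\right) = \left(-219 + X^{2} - 1102 X\right) \left(-267 + X\right) = \left(-267 + X\right) \left(-219 + X^{2} - 1102 X\right)$)
$- \frac{4908823}{G{\left(C \right)}} = - \frac{4908823}{58473 + \left(-2\right)^{3} - 1369 \left(-2\right)^{2} + 294015 \left(-2\right)} = - \frac{4908823}{58473 - 8 - 5476 - 588030} = - \frac{4908823}{-535041} = \left(-4908823\right) \left(- \frac{1}{535041}\right) = \frac{4908823}{535041}$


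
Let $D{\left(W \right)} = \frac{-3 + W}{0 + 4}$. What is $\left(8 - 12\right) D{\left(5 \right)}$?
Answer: $-2$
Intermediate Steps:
$D{\left(W \right)} = - \frac{3}{4} + \frac{W}{4}$ ($D{\left(W \right)} = \frac{-3 + W}{4} = \left(-3 + W\right) \frac{1}{4} = - \frac{3}{4} + \frac{W}{4}$)
$\left(8 - 12\right) D{\left(5 \right)} = \left(8 - 12\right) \left(- \frac{3}{4} + \frac{1}{4} \cdot 5\right) = - 4 \left(- \frac{3}{4} + \frac{5}{4}\right) = \left(-4\right) \frac{1}{2} = -2$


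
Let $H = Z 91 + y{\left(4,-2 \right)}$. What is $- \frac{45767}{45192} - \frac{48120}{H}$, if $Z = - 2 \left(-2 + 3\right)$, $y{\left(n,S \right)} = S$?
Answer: $\frac{270777239}{1039416} \approx 260.51$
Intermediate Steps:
$Z = -2$ ($Z = \left(-2\right) 1 = -2$)
$H = -184$ ($H = \left(-2\right) 91 - 2 = -182 - 2 = -184$)
$- \frac{45767}{45192} - \frac{48120}{H} = - \frac{45767}{45192} - \frac{48120}{-184} = \left(-45767\right) \frac{1}{45192} - - \frac{6015}{23} = - \frac{45767}{45192} + \frac{6015}{23} = \frac{270777239}{1039416}$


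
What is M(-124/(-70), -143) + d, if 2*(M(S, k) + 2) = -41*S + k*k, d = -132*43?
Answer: 315713/70 ≈ 4510.2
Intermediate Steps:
d = -5676
M(S, k) = -2 + k²/2 - 41*S/2 (M(S, k) = -2 + (-41*S + k*k)/2 = -2 + (-41*S + k²)/2 = -2 + (k² - 41*S)/2 = -2 + (k²/2 - 41*S/2) = -2 + k²/2 - 41*S/2)
M(-124/(-70), -143) + d = (-2 + (½)*(-143)² - (-2542)/(-70)) - 5676 = (-2 + (½)*20449 - (-2542)*(-1)/70) - 5676 = (-2 + 20449/2 - 41/2*62/35) - 5676 = (-2 + 20449/2 - 1271/35) - 5676 = 713033/70 - 5676 = 315713/70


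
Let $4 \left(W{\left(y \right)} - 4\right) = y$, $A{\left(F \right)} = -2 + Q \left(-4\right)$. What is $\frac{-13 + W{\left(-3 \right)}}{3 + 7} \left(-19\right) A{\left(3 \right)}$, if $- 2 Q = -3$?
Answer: $- \frac{741}{5} \approx -148.2$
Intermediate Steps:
$Q = \frac{3}{2}$ ($Q = \left(- \frac{1}{2}\right) \left(-3\right) = \frac{3}{2} \approx 1.5$)
$A{\left(F \right)} = -8$ ($A{\left(F \right)} = -2 + \frac{3}{2} \left(-4\right) = -2 - 6 = -8$)
$W{\left(y \right)} = 4 + \frac{y}{4}$
$\frac{-13 + W{\left(-3 \right)}}{3 + 7} \left(-19\right) A{\left(3 \right)} = \frac{-13 + \left(4 + \frac{1}{4} \left(-3\right)\right)}{3 + 7} \left(-19\right) \left(-8\right) = \frac{-13 + \left(4 - \frac{3}{4}\right)}{10} \left(-19\right) \left(-8\right) = \left(-13 + \frac{13}{4}\right) \frac{1}{10} \left(-19\right) \left(-8\right) = \left(- \frac{39}{4}\right) \frac{1}{10} \left(-19\right) \left(-8\right) = \left(- \frac{39}{40}\right) \left(-19\right) \left(-8\right) = \frac{741}{40} \left(-8\right) = - \frac{741}{5}$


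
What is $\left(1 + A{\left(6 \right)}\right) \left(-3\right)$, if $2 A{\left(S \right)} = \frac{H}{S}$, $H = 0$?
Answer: $-3$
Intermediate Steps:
$A{\left(S \right)} = 0$ ($A{\left(S \right)} = \frac{0 \frac{1}{S}}{2} = \frac{1}{2} \cdot 0 = 0$)
$\left(1 + A{\left(6 \right)}\right) \left(-3\right) = \left(1 + 0\right) \left(-3\right) = 1 \left(-3\right) = -3$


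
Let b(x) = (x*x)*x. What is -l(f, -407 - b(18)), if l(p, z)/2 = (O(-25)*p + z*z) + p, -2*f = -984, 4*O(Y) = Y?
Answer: -77845076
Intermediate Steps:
b(x) = x**3 (b(x) = x**2*x = x**3)
O(Y) = Y/4
f = 492 (f = -1/2*(-984) = 492)
l(p, z) = 2*z**2 - 21*p/2 (l(p, z) = 2*((((1/4)*(-25))*p + z*z) + p) = 2*((-25*p/4 + z**2) + p) = 2*((z**2 - 25*p/4) + p) = 2*(z**2 - 21*p/4) = 2*z**2 - 21*p/2)
-l(f, -407 - b(18)) = -(2*(-407 - 1*18**3)**2 - 21/2*492) = -(2*(-407 - 1*5832)**2 - 5166) = -(2*(-407 - 5832)**2 - 5166) = -(2*(-6239)**2 - 5166) = -(2*38925121 - 5166) = -(77850242 - 5166) = -1*77845076 = -77845076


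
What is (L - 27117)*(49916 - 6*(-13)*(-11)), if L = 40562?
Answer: 659584810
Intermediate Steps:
(L - 27117)*(49916 - 6*(-13)*(-11)) = (40562 - 27117)*(49916 - 6*(-13)*(-11)) = 13445*(49916 + 78*(-11)) = 13445*(49916 - 858) = 13445*49058 = 659584810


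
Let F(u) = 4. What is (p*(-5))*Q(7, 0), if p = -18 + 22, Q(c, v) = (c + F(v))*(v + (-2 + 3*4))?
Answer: -2200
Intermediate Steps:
Q(c, v) = (4 + c)*(10 + v) (Q(c, v) = (c + 4)*(v + (-2 + 3*4)) = (4 + c)*(v + (-2 + 12)) = (4 + c)*(v + 10) = (4 + c)*(10 + v))
p = 4
(p*(-5))*Q(7, 0) = (4*(-5))*(40 + 4*0 + 10*7 + 7*0) = -20*(40 + 0 + 70 + 0) = -20*110 = -2200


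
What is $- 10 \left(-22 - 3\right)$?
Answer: $250$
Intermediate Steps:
$- 10 \left(-22 - 3\right) = \left(-10\right) \left(-25\right) = 250$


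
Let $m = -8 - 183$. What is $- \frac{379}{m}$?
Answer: $\frac{379}{191} \approx 1.9843$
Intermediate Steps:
$m = -191$
$- \frac{379}{m} = - \frac{379}{-191} = \left(-379\right) \left(- \frac{1}{191}\right) = \frac{379}{191}$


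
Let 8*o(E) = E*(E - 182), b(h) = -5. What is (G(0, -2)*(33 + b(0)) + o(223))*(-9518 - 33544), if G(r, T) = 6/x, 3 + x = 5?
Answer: -211326765/4 ≈ -5.2832e+7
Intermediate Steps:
x = 2 (x = -3 + 5 = 2)
G(r, T) = 3 (G(r, T) = 6/2 = 6*(½) = 3)
o(E) = E*(-182 + E)/8 (o(E) = (E*(E - 182))/8 = (E*(-182 + E))/8 = E*(-182 + E)/8)
(G(0, -2)*(33 + b(0)) + o(223))*(-9518 - 33544) = (3*(33 - 5) + (⅛)*223*(-182 + 223))*(-9518 - 33544) = (3*28 + (⅛)*223*41)*(-43062) = (84 + 9143/8)*(-43062) = (9815/8)*(-43062) = -211326765/4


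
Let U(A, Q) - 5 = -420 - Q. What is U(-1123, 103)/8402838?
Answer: -259/4201419 ≈ -6.1646e-5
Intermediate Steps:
U(A, Q) = -415 - Q (U(A, Q) = 5 + (-420 - Q) = -415 - Q)
U(-1123, 103)/8402838 = (-415 - 1*103)/8402838 = (-415 - 103)*(1/8402838) = -518*1/8402838 = -259/4201419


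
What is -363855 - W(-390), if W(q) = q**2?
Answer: -515955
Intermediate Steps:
-363855 - W(-390) = -363855 - 1*(-390)**2 = -363855 - 1*152100 = -363855 - 152100 = -515955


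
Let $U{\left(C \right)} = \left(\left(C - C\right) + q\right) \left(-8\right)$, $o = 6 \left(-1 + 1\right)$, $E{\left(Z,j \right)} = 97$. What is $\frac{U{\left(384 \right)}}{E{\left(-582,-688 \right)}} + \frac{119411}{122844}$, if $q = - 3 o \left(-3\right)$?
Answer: $\frac{119411}{122844} \approx 0.97205$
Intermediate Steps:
$o = 0$ ($o = 6 \cdot 0 = 0$)
$q = 0$ ($q = \left(-3\right) 0 \left(-3\right) = 0 \left(-3\right) = 0$)
$U{\left(C \right)} = 0$ ($U{\left(C \right)} = \left(\left(C - C\right) + 0\right) \left(-8\right) = \left(0 + 0\right) \left(-8\right) = 0 \left(-8\right) = 0$)
$\frac{U{\left(384 \right)}}{E{\left(-582,-688 \right)}} + \frac{119411}{122844} = \frac{0}{97} + \frac{119411}{122844} = 0 \cdot \frac{1}{97} + 119411 \cdot \frac{1}{122844} = 0 + \frac{119411}{122844} = \frac{119411}{122844}$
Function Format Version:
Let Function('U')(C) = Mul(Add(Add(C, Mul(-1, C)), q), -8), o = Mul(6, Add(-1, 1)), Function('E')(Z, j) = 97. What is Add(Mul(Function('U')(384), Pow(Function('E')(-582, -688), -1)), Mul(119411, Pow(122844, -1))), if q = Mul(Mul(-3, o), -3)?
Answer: Rational(119411, 122844) ≈ 0.97205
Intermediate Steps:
o = 0 (o = Mul(6, 0) = 0)
q = 0 (q = Mul(Mul(-3, 0), -3) = Mul(0, -3) = 0)
Function('U')(C) = 0 (Function('U')(C) = Mul(Add(Add(C, Mul(-1, C)), 0), -8) = Mul(Add(0, 0), -8) = Mul(0, -8) = 0)
Add(Mul(Function('U')(384), Pow(Function('E')(-582, -688), -1)), Mul(119411, Pow(122844, -1))) = Add(Mul(0, Pow(97, -1)), Mul(119411, Pow(122844, -1))) = Add(Mul(0, Rational(1, 97)), Mul(119411, Rational(1, 122844))) = Add(0, Rational(119411, 122844)) = Rational(119411, 122844)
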